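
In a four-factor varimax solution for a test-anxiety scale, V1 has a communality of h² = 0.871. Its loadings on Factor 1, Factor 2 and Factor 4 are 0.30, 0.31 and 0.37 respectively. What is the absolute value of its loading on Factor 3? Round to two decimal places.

0.74

Under orthogonal rotation h² = Σλ², so λ_Factor 3² = h² − (0.3230) = 0.871 − 0.3230 = 0.5480.
|λ| = √0.5480 = 0.7403.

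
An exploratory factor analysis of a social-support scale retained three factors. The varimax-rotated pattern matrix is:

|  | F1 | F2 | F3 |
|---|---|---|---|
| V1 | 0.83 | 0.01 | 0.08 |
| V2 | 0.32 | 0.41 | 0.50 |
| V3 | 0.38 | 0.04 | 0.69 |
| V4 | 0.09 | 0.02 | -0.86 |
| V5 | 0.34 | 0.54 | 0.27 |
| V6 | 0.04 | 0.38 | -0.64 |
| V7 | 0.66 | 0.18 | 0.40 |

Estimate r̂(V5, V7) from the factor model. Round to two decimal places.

0.43

r̂ = Σ λ_i·λ_j across factors = (0.34)(0.66) + (0.54)(0.18) + (0.27)(0.40)
  = +0.2244 +0.0972 +0.1080 = 0.4296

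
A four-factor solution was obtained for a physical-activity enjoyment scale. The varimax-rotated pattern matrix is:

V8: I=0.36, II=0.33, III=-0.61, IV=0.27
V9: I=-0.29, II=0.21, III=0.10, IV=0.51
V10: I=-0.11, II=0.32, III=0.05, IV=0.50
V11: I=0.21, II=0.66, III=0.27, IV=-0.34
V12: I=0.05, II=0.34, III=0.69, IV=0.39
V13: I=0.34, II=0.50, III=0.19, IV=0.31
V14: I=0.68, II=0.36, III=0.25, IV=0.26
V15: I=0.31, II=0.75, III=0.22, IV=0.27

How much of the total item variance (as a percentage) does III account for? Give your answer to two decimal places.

SS loadings for III = (-0.61)² + 0.10² + 0.05² + 0.27² + 0.69² + 0.19² + 0.25² + 0.22² = 1.0806
With 8 standardized items, total variance = 8. Proportion = 1.0806/8 = 0.1351 → 13.51%.

13.51%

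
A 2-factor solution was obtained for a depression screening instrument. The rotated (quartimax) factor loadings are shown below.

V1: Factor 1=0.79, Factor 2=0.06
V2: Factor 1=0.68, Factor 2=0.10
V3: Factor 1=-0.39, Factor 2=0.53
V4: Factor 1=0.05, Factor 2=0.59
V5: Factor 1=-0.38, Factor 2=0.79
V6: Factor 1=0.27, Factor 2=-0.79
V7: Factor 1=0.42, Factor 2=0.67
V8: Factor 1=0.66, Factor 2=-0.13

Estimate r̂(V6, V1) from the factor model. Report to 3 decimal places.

0.166

r̂ = Σ λ_i·λ_j across factors = (0.27)(0.79) + (-0.79)(0.06)
  = +0.2133 -0.0474 = 0.1659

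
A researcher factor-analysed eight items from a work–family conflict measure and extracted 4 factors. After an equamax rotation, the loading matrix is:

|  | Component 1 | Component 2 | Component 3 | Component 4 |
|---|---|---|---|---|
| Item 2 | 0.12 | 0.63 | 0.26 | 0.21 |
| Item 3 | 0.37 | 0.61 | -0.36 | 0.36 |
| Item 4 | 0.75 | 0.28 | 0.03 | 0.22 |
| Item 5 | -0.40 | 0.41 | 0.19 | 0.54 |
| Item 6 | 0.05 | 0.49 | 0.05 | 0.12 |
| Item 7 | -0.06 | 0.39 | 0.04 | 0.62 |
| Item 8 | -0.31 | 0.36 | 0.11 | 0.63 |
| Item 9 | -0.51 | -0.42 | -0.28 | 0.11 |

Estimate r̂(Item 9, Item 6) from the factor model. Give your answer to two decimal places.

-0.23

r̂ = Σ λ_i·λ_j across factors = (-0.51)(0.05) + (-0.42)(0.49) + (-0.28)(0.05) + (0.11)(0.12)
  = -0.0255 -0.2058 -0.0140 +0.0132 = -0.2321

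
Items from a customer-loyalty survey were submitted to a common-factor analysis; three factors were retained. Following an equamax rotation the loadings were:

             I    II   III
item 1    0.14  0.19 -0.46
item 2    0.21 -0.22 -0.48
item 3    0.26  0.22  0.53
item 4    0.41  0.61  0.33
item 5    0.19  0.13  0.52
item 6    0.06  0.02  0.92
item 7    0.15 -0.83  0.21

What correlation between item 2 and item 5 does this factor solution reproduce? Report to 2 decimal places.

-0.24

r̂ = Σ λ_i·λ_j across factors = (0.21)(0.19) + (-0.22)(0.13) + (-0.48)(0.52)
  = +0.0399 -0.0286 -0.2496 = -0.2383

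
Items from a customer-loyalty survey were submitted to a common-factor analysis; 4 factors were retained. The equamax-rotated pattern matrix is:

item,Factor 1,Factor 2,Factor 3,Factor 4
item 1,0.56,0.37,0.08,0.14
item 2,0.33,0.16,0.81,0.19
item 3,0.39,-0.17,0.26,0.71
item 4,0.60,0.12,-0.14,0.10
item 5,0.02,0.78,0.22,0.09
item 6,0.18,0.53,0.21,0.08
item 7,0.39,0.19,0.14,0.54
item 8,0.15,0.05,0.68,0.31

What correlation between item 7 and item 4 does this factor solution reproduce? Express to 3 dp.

0.291

r̂ = Σ λ_i·λ_j across factors = (0.39)(0.60) + (0.19)(0.12) + (0.14)(-0.14) + (0.54)(0.10)
  = +0.2340 +0.0228 -0.0196 +0.0540 = 0.2912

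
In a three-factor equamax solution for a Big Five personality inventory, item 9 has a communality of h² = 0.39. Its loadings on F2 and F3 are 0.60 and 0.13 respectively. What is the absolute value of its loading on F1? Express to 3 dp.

Under orthogonal rotation h² = Σλ², so λ_F1² = h² − (0.3769) = 0.39 − 0.3769 = 0.0131.
|λ| = √0.0131 = 0.1145.

0.114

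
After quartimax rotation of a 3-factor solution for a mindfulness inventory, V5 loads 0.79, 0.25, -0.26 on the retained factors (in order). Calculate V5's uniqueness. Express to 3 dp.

0.246

h² = 0.79² + 0.25² + (-0.26)² = 0.6241 + 0.0625 + 0.0676 = 0.7542
Uniqueness u² = 1 − h² = 1 − 0.7542 = 0.2458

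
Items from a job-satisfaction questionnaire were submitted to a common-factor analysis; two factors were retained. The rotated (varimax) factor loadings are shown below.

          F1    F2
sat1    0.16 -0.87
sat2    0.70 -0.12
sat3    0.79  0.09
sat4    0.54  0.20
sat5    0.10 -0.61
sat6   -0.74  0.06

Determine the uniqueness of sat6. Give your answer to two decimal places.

0.45

h² = (-0.74)² + 0.06² = 0.5476 + 0.0036 = 0.5512
Uniqueness u² = 1 − h² = 1 − 0.5512 = 0.4488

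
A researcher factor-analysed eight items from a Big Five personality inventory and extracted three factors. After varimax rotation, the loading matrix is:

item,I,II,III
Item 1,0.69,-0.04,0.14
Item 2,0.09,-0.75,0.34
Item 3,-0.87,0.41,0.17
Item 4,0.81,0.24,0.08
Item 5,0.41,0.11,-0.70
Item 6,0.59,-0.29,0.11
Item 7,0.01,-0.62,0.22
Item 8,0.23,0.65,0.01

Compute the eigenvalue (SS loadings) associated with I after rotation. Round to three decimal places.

2.466

SS loadings for I = 0.69² + 0.09² + (-0.87)² + 0.81² + 0.41² + 0.59² + 0.01² + 0.23² = 0.4761 + 0.0081 + 0.7569 + 0.6561 + 0.1681 + 0.3481 + 0.0001 + 0.0529 = 2.4664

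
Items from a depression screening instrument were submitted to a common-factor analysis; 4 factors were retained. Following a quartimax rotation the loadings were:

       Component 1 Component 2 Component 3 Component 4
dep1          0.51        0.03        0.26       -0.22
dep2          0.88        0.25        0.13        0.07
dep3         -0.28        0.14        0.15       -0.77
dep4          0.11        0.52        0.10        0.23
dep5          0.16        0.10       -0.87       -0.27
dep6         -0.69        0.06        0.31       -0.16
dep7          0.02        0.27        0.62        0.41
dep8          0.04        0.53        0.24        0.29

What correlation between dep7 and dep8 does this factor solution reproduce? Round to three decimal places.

0.412

r̂ = Σ λ_i·λ_j across factors = (0.02)(0.04) + (0.27)(0.53) + (0.62)(0.24) + (0.41)(0.29)
  = +0.0008 +0.1431 +0.1488 +0.1189 = 0.4116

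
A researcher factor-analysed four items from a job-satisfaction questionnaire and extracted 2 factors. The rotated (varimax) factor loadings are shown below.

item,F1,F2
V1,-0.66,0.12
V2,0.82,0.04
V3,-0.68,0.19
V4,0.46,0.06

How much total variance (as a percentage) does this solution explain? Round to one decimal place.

45.9%

Communalities: 0.4500, 0.6740, 0.4985, 0.2152; Σh² = 1.8377.
Total variance with 4 standardized items is 4, so the solution explains 1.8377/4 = 0.4594 = 45.94%.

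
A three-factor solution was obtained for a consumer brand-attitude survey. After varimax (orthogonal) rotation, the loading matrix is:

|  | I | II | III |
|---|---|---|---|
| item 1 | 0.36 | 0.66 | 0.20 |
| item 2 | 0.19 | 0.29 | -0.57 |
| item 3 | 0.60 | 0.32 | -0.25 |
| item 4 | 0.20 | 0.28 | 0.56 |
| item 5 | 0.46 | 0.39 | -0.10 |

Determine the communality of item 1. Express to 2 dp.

h² = 0.36² + 0.66² + 0.20² = 0.1296 + 0.4356 + 0.0400 = 0.6052

0.61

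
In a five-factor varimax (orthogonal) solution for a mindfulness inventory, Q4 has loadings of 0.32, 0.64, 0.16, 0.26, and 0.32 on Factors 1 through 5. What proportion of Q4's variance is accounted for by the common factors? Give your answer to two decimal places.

h² = 0.32² + 0.64² + 0.16² + 0.26² + 0.32² = 0.1024 + 0.4096 + 0.0256 + 0.0676 + 0.1024 = 0.7076

0.71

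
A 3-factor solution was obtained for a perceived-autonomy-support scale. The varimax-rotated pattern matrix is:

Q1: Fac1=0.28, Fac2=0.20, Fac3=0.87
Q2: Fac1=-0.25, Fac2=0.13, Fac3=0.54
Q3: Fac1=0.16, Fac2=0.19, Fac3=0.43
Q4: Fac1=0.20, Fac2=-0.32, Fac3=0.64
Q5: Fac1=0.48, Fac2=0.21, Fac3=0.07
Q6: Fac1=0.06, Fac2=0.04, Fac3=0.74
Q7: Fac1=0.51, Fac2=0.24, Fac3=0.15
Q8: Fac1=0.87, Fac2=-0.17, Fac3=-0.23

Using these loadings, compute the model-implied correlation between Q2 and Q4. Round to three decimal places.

r̂ = Σ λ_i·λ_j across factors = (-0.25)(0.20) + (0.13)(-0.32) + (0.54)(0.64)
  = -0.0500 -0.0416 +0.3456 = 0.2540

0.254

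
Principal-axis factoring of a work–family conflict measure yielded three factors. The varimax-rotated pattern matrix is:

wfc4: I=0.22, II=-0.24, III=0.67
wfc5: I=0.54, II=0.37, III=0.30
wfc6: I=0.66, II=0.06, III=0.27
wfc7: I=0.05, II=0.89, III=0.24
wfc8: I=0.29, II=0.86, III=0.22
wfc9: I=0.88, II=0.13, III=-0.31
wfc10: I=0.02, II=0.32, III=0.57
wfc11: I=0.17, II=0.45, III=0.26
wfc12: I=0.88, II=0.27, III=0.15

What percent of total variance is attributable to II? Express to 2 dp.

SS loadings for II = (-0.24)² + 0.37² + 0.06² + 0.89² + 0.86² + 0.13² + 0.32² + 0.45² + 0.27² = 2.1245
With 9 standardized items, total variance = 9. Proportion = 2.1245/9 = 0.2361 → 23.61%.

23.61%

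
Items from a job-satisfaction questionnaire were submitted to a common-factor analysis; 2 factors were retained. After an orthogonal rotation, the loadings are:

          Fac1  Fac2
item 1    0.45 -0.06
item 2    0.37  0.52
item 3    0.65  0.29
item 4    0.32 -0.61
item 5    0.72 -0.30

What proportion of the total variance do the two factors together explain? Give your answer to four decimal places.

Communalities: 0.2061, 0.4073, 0.5066, 0.4745, 0.6084; Σh² = 2.2029.
Total variance with 5 standardized items is 5, so the solution explains 2.2029/5 = 0.4406.

0.4406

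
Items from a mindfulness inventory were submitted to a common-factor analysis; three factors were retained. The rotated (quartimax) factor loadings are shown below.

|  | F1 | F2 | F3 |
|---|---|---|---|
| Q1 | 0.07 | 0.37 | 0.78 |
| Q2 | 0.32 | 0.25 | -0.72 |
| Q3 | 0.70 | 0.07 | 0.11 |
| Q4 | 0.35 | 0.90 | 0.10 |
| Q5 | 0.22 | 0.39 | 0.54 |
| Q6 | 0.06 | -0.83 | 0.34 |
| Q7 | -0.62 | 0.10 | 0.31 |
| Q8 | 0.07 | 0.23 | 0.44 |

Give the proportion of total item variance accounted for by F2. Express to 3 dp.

0.240

SS loadings for F2 = 0.37² + 0.25² + 0.07² + 0.90² + 0.39² + (-0.83)² + 0.10² + 0.23² = 1.9182
Proportion of variance = 1.9182 / 8 = 0.2398.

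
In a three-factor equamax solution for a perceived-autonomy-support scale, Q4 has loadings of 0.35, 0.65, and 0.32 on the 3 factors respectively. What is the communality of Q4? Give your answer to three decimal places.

0.647

h² = 0.35² + 0.65² + 0.32² = 0.1225 + 0.4225 + 0.1024 = 0.6474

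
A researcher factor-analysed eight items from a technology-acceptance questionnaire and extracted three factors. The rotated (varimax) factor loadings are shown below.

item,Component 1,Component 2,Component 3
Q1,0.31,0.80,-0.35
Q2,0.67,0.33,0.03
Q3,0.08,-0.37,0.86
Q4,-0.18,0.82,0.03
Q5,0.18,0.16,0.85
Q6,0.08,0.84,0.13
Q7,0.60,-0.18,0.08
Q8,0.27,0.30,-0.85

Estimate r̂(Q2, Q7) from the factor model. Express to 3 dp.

0.345

r̂ = Σ λ_i·λ_j across factors = (0.67)(0.60) + (0.33)(-0.18) + (0.03)(0.08)
  = +0.4020 -0.0594 +0.0024 = 0.3450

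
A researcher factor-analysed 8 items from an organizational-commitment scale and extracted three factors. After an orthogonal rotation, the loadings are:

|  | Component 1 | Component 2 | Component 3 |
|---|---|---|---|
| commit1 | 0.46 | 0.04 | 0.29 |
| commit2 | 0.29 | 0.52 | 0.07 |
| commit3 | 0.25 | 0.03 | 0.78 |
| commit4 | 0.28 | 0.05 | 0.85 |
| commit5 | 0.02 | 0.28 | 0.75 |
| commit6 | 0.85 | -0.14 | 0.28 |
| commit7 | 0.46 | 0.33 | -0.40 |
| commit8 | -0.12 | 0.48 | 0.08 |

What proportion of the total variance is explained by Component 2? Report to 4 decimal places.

0.0891

SS loadings for Component 2 = 0.04² + 0.52² + 0.03² + 0.05² + 0.28² + (-0.14)² + 0.33² + 0.48² = 0.7127
Proportion of variance = 0.7127 / 8 = 0.0891.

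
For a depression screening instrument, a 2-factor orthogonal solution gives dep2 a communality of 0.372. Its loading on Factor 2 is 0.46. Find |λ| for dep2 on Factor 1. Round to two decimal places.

0.40

Under orthogonal rotation h² = Σλ², so λ_Factor 1² = h² − (0.2116) = 0.372 − 0.2116 = 0.1604.
|λ| = √0.1604 = 0.4005.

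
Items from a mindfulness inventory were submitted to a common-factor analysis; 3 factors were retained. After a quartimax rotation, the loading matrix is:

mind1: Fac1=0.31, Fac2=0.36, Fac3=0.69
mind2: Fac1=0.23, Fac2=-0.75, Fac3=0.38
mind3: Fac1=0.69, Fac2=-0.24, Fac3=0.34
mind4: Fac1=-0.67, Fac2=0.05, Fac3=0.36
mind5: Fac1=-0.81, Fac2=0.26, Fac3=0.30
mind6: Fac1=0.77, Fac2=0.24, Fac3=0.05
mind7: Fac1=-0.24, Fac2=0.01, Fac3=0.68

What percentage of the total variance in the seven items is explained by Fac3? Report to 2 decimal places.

SS loadings for Fac3 = 0.69² + 0.38² + 0.34² + 0.36² + 0.30² + 0.05² + 0.68² = 1.4206
With 7 standardized items, total variance = 7. Proportion = 1.4206/7 = 0.2029 → 20.29%.

20.29%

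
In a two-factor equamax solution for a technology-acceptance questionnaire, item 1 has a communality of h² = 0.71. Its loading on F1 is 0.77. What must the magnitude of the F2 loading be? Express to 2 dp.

0.34

Under orthogonal rotation h² = Σλ², so λ_F2² = h² − (0.5929) = 0.71 − 0.5929 = 0.1171.
|λ| = √0.1171 = 0.3422.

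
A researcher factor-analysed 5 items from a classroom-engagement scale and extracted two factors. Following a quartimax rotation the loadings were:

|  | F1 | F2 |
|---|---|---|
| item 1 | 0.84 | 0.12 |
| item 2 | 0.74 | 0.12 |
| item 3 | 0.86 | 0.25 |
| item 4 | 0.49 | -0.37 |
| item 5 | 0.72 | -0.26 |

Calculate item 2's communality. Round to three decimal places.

0.562

h² = 0.74² + 0.12² = 0.5476 + 0.0144 = 0.5620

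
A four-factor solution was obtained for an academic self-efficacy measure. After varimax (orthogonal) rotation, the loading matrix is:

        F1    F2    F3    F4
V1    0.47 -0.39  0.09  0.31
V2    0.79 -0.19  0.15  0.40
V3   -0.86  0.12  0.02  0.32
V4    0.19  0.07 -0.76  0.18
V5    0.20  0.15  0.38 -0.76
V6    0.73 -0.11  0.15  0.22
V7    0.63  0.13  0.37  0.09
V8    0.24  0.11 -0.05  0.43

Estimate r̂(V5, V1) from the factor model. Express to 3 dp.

-0.166

r̂ = Σ λ_i·λ_j across factors = (0.20)(0.47) + (0.15)(-0.39) + (0.38)(0.09) + (-0.76)(0.31)
  = +0.0940 -0.0585 +0.0342 -0.2356 = -0.1659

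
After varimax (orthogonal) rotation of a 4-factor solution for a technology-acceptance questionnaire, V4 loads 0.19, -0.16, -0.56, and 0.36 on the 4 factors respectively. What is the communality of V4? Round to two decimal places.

0.50

h² = 0.19² + (-0.16)² + (-0.56)² + 0.36² = 0.0361 + 0.0256 + 0.3136 + 0.1296 = 0.5049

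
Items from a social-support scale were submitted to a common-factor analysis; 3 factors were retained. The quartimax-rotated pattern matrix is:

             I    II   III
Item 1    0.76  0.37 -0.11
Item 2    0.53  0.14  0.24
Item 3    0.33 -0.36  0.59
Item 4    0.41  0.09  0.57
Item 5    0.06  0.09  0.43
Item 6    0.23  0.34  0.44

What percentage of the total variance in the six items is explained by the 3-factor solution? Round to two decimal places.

45.52%

Communalities: 0.7266, 0.3581, 0.5866, 0.5011, 0.1966, 0.3621; Σh² = 2.7311.
Total variance with 6 standardized items is 6, so the solution explains 2.7311/6 = 0.4552 = 45.52%.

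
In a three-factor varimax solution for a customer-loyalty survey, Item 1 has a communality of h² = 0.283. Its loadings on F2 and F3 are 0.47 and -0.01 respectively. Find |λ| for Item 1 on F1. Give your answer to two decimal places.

0.25

Under orthogonal rotation h² = Σλ², so λ_F1² = h² − (0.2210) = 0.283 − 0.2210 = 0.0620.
|λ| = √0.0620 = 0.2490.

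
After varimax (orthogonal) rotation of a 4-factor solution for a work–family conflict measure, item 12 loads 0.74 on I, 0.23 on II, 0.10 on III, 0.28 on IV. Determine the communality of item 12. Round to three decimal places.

h² = 0.74² + 0.23² + 0.10² + 0.28² = 0.5476 + 0.0529 + 0.0100 + 0.0784 = 0.6889

0.689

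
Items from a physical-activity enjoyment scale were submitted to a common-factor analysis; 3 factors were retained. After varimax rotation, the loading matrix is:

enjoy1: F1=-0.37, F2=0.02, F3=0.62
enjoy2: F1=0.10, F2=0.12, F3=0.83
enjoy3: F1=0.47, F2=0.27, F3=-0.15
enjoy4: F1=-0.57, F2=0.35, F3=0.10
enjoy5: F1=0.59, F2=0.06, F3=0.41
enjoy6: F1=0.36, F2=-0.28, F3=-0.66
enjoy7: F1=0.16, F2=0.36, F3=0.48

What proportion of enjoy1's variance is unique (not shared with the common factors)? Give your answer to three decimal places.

0.478

h² = (-0.37)² + 0.02² + 0.62² = 0.1369 + 0.0004 + 0.3844 = 0.5217
Uniqueness u² = 1 − h² = 1 − 0.5217 = 0.4783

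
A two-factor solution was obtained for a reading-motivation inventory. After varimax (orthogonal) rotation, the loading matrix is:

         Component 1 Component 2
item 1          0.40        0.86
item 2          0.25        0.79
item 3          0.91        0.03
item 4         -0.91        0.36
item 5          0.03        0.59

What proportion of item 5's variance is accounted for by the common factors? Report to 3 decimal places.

0.349

h² = 0.03² + 0.59² = 0.0009 + 0.3481 = 0.3490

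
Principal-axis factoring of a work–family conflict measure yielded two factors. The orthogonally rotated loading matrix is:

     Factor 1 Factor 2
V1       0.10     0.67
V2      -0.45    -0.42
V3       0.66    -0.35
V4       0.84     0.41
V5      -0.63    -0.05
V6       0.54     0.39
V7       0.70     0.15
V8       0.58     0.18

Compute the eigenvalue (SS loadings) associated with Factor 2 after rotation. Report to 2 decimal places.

SS loadings for Factor 2 = 0.67² + (-0.42)² + (-0.35)² + 0.41² + (-0.05)² + 0.39² + 0.15² + 0.18² = 0.4489 + 0.1764 + 0.1225 + 0.1681 + 0.0025 + 0.1521 + 0.0225 + 0.0324 = 1.1254

1.13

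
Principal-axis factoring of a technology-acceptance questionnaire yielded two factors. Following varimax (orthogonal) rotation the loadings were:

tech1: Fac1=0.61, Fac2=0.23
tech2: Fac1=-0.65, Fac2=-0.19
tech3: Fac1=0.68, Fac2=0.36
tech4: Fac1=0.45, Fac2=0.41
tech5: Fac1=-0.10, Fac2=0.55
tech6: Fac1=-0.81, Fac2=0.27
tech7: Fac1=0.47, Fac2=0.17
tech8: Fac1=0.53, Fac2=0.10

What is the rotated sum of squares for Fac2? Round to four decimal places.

0.8010

SS loadings for Fac2 = 0.23² + (-0.19)² + 0.36² + 0.41² + 0.55² + 0.27² + 0.17² + 0.10² = 0.0529 + 0.0361 + 0.1296 + 0.1681 + 0.3025 + 0.0729 + 0.0289 + 0.0100 = 0.8010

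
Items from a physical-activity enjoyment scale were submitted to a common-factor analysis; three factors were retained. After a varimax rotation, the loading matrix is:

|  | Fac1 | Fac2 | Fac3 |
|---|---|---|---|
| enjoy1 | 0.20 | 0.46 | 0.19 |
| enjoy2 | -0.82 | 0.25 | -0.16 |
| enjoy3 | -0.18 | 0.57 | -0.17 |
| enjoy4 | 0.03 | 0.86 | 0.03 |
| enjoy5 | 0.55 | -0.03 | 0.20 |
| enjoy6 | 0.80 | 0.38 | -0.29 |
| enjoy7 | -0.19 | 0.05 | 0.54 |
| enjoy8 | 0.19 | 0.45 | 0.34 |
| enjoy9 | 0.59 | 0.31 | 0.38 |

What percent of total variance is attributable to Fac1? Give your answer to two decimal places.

SS loadings for Fac1 = 0.20² + (-0.82)² + (-0.18)² + 0.03² + 0.55² + 0.80² + (-0.19)² + 0.19² + 0.59² = 2.1085
With 9 standardized items, total variance = 9. Proportion = 2.1085/9 = 0.2343 → 23.43%.

23.43%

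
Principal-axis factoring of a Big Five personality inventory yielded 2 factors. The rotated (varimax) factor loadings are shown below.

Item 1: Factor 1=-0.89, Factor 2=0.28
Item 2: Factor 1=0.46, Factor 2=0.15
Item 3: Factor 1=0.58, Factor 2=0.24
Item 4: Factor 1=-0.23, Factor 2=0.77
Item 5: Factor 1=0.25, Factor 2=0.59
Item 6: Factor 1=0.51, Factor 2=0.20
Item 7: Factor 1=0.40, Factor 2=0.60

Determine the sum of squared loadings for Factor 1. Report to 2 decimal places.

1.88

SS loadings for Factor 1 = (-0.89)² + 0.46² + 0.58² + (-0.23)² + 0.25² + 0.51² + 0.40² = 0.7921 + 0.2116 + 0.3364 + 0.0529 + 0.0625 + 0.2601 + 0.1600 = 1.8756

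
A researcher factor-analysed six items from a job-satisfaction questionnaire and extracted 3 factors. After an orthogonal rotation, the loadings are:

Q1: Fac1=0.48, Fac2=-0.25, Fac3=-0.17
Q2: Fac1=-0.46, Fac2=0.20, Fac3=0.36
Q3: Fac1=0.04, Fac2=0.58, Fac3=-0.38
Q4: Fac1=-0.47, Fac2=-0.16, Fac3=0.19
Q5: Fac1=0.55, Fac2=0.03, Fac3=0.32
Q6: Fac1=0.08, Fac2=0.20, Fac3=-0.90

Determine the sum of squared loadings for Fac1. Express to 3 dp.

0.973

SS loadings for Fac1 = 0.48² + (-0.46)² + 0.04² + (-0.47)² + 0.55² + 0.08² = 0.2304 + 0.2116 + 0.0016 + 0.2209 + 0.3025 + 0.0064 = 0.9734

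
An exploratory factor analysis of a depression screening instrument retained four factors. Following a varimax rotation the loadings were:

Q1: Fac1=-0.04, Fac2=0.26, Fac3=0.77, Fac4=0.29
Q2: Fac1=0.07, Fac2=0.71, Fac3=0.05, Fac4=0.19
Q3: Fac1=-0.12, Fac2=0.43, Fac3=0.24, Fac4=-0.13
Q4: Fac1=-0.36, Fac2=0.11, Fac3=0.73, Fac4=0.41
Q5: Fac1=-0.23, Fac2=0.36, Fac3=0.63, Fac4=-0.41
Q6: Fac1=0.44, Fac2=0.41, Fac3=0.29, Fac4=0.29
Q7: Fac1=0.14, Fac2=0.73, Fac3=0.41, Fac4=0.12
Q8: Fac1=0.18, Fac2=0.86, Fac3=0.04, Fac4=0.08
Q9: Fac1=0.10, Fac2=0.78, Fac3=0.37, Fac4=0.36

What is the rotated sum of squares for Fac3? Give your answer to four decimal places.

SS loadings for Fac3 = 0.77² + 0.05² + 0.24² + 0.73² + 0.63² + 0.29² + 0.41² + 0.04² + 0.37² = 0.5929 + 0.0025 + 0.0576 + 0.5329 + 0.3969 + 0.0841 + 0.1681 + 0.0016 + 0.1369 = 1.9735

1.9735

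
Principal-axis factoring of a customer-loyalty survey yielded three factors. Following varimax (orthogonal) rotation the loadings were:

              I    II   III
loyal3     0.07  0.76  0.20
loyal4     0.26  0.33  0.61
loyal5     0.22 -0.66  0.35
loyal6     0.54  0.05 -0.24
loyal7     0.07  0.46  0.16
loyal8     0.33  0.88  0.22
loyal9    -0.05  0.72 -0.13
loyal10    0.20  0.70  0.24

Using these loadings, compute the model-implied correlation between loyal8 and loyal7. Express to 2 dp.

0.46

r̂ = Σ λ_i·λ_j across factors = (0.33)(0.07) + (0.88)(0.46) + (0.22)(0.16)
  = +0.0231 +0.4048 +0.0352 = 0.4631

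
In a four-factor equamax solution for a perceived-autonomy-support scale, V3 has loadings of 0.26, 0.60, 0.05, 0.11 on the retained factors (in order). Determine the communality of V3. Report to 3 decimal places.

0.442

h² = 0.26² + 0.60² + 0.05² + 0.11² = 0.0676 + 0.3600 + 0.0025 + 0.0121 = 0.4422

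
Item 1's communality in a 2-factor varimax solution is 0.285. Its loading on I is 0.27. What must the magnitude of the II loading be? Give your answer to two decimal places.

0.46

Under orthogonal rotation h² = Σλ², so λ_II² = h² − (0.0729) = 0.285 − 0.0729 = 0.2121.
|λ| = √0.2121 = 0.4605.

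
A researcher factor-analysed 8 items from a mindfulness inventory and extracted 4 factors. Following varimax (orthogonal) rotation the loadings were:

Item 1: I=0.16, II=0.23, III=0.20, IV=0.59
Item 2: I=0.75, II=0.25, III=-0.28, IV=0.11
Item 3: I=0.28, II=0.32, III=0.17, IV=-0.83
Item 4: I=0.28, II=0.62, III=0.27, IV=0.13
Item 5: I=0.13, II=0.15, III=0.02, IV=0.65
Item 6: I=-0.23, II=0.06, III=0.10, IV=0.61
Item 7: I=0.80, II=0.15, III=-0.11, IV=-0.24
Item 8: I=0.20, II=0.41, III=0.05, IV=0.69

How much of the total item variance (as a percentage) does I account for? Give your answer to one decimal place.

SS loadings for I = 0.16² + 0.75² + 0.28² + 0.28² + 0.13² + (-0.23)² + 0.80² + 0.20² = 1.4947
With 8 standardized items, total variance = 8. Proportion = 1.4947/8 = 0.1868 → 18.68%.

18.7%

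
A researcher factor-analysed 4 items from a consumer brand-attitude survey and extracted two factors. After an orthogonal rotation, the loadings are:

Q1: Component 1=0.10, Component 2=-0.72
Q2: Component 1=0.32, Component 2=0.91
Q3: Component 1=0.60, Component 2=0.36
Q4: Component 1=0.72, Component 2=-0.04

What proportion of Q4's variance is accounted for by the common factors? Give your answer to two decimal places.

h² = 0.72² + (-0.04)² = 0.5184 + 0.0016 = 0.5200

0.52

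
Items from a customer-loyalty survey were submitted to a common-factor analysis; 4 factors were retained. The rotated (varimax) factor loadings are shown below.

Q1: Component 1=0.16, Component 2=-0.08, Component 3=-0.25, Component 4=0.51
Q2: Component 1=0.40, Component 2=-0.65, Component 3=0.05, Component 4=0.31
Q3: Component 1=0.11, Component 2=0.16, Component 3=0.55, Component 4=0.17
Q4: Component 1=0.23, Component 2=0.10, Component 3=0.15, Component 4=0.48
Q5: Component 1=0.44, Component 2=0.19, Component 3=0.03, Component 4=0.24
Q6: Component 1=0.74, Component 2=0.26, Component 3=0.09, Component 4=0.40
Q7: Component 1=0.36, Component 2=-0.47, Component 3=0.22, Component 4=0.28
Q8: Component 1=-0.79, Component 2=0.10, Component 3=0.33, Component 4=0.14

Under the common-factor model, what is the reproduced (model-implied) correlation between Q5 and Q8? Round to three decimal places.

r̂ = Σ λ_i·λ_j across factors = (0.44)(-0.79) + (0.19)(0.10) + (0.03)(0.33) + (0.24)(0.14)
  = -0.3476 +0.0190 +0.0099 +0.0336 = -0.2851

-0.285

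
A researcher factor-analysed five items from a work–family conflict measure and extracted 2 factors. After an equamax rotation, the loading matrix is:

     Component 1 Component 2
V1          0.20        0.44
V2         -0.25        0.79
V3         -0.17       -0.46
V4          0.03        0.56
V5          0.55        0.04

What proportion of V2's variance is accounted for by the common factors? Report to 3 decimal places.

0.687

h² = (-0.25)² + 0.79² = 0.0625 + 0.6241 = 0.6866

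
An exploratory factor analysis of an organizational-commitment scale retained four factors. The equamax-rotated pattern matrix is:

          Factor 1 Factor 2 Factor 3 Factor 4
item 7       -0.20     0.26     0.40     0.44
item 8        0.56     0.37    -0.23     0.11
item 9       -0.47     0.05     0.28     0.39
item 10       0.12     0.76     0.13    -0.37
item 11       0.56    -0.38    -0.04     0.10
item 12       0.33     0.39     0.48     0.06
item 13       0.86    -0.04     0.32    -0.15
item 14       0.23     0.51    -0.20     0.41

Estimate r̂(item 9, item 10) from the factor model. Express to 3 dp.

-0.126

r̂ = Σ λ_i·λ_j across factors = (-0.47)(0.12) + (0.05)(0.76) + (0.28)(0.13) + (0.39)(-0.37)
  = -0.0564 +0.0380 +0.0364 -0.1443 = -0.1263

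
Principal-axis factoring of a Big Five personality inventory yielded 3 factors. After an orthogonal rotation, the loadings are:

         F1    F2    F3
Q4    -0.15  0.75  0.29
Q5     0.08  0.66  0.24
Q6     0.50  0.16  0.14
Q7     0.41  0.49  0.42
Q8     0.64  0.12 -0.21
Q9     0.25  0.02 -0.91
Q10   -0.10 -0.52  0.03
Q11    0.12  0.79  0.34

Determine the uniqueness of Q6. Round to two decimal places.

h² = 0.50² + 0.16² + 0.14² = 0.2500 + 0.0256 + 0.0196 = 0.2952
Uniqueness u² = 1 − h² = 1 − 0.2952 = 0.7048

0.70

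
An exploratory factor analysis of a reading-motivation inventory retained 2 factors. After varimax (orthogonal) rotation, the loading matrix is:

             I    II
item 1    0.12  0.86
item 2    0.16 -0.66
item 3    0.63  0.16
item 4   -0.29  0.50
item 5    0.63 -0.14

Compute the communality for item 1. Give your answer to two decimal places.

h² = 0.12² + 0.86² = 0.0144 + 0.7396 = 0.7540

0.75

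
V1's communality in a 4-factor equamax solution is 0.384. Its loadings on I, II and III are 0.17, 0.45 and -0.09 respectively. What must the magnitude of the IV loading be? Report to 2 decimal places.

Under orthogonal rotation h² = Σλ², so λ_IV² = h² − (0.2395) = 0.384 − 0.2395 = 0.1445.
|λ| = √0.1445 = 0.3801.

0.38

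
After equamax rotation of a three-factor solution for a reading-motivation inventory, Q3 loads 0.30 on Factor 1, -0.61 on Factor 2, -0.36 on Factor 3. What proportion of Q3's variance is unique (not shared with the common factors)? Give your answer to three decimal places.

h² = 0.30² + (-0.61)² + (-0.36)² = 0.0900 + 0.3721 + 0.1296 = 0.5917
Uniqueness u² = 1 − h² = 1 − 0.5917 = 0.4083

0.408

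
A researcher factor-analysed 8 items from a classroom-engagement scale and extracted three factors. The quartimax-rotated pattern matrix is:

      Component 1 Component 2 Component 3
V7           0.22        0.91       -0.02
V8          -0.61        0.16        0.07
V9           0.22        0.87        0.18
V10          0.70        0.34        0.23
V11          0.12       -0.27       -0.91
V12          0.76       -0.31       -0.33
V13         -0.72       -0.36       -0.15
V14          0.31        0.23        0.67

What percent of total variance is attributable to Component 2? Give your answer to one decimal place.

26.0%

SS loadings for Component 2 = 0.91² + 0.16² + 0.87² + 0.34² + (-0.27)² + (-0.31)² + (-0.36)² + 0.23² = 2.0777
With 8 standardized items, total variance = 8. Proportion = 2.0777/8 = 0.2597 → 25.97%.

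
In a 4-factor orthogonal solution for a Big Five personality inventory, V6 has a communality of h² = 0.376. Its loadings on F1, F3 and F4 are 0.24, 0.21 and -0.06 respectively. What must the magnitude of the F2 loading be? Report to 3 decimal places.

Under orthogonal rotation h² = Σλ², so λ_F2² = h² − (0.1053) = 0.376 − 0.1053 = 0.2707.
|λ| = √0.2707 = 0.5203.

0.520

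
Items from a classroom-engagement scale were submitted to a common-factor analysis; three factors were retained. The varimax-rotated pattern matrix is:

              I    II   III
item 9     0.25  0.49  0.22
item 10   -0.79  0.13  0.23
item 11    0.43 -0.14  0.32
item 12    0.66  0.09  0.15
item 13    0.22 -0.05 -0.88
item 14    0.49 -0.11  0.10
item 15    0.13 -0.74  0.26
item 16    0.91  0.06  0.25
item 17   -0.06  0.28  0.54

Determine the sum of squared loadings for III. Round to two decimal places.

1.43

SS loadings for III = 0.22² + 0.23² + 0.32² + 0.15² + (-0.88)² + 0.10² + 0.26² + 0.25² + 0.54² = 0.0484 + 0.0529 + 0.1024 + 0.0225 + 0.7744 + 0.0100 + 0.0676 + 0.0625 + 0.2916 = 1.4323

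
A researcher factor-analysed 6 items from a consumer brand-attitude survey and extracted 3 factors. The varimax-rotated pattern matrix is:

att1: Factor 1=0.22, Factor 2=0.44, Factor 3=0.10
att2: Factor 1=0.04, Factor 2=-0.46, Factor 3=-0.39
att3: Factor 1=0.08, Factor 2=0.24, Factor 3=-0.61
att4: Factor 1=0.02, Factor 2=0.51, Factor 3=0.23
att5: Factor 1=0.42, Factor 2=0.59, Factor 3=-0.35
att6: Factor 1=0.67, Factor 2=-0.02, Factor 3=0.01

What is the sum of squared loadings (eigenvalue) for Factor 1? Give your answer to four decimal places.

SS loadings for Factor 1 = 0.22² + 0.04² + 0.08² + 0.02² + 0.42² + 0.67² = 0.0484 + 0.0016 + 0.0064 + 0.0004 + 0.1764 + 0.4489 = 0.6821

0.6821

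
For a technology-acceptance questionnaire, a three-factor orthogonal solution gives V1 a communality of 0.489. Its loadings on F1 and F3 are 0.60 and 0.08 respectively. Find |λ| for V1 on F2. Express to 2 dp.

0.35

Under orthogonal rotation h² = Σλ², so λ_F2² = h² − (0.3664) = 0.489 − 0.3664 = 0.1226.
|λ| = √0.1226 = 0.3501.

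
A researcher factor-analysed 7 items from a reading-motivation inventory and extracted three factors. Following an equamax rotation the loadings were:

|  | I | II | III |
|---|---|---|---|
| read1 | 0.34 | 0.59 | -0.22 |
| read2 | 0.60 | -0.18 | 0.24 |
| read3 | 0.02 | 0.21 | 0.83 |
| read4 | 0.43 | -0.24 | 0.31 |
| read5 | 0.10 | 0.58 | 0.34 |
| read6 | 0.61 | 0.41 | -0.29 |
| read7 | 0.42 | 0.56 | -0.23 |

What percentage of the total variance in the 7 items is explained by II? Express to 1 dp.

SS loadings for II = 0.59² + (-0.18)² + 0.21² + (-0.24)² + 0.58² + 0.41² + 0.56² = 1.3003
With 7 standardized items, total variance = 7. Proportion = 1.3003/7 = 0.1858 → 18.58%.

18.6%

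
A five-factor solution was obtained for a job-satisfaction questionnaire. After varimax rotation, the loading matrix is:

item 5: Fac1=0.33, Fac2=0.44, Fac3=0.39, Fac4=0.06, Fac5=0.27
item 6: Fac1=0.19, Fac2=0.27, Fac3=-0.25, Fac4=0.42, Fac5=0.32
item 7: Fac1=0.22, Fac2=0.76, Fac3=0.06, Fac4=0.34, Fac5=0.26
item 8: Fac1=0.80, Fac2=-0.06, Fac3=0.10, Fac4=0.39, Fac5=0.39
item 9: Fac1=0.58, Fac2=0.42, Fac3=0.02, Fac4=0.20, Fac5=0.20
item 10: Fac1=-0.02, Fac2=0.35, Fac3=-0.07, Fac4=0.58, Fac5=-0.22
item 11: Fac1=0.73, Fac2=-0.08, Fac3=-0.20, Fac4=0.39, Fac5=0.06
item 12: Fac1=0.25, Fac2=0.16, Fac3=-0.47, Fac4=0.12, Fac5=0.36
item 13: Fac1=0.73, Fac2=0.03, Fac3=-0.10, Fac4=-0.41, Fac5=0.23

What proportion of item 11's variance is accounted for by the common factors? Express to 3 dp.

0.735

h² = 0.73² + (-0.08)² + (-0.20)² + 0.39² + 0.06² = 0.5329 + 0.0064 + 0.0400 + 0.1521 + 0.0036 = 0.7350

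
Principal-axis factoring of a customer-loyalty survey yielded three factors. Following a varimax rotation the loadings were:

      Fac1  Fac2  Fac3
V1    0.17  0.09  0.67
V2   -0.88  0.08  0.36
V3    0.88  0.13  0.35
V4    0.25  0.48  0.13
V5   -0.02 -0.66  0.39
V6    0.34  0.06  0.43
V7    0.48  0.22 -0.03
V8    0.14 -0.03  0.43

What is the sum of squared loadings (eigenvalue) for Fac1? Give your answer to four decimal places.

SS loadings for Fac1 = 0.17² + (-0.88)² + 0.88² + 0.25² + (-0.02)² + 0.34² + 0.48² + 0.14² = 0.0289 + 0.7744 + 0.7744 + 0.0625 + 0.0004 + 0.1156 + 0.2304 + 0.0196 = 2.0062

2.0062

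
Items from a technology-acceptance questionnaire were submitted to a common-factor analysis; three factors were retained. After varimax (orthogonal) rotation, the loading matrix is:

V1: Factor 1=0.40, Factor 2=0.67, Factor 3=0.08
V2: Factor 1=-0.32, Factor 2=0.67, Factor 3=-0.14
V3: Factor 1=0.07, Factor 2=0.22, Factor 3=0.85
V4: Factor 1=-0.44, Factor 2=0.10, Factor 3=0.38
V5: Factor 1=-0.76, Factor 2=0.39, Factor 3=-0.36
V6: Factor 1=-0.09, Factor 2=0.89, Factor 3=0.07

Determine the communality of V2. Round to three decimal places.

0.571

h² = (-0.32)² + 0.67² + (-0.14)² = 0.1024 + 0.4489 + 0.0196 = 0.5709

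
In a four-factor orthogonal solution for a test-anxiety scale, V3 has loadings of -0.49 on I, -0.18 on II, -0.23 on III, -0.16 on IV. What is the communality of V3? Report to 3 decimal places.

0.351

h² = (-0.49)² + (-0.18)² + (-0.23)² + (-0.16)² = 0.2401 + 0.0324 + 0.0529 + 0.0256 = 0.3510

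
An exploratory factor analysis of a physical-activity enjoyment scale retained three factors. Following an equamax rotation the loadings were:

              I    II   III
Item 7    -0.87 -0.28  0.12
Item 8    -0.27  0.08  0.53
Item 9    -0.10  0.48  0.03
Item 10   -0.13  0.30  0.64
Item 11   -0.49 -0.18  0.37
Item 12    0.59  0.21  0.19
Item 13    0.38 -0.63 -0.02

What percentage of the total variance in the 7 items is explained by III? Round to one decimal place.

SS loadings for III = 0.12² + 0.53² + 0.03² + 0.64² + 0.37² + 0.19² + (-0.02)² = 0.8792
With 7 standardized items, total variance = 7. Proportion = 0.8792/7 = 0.1256 → 12.56%.

12.6%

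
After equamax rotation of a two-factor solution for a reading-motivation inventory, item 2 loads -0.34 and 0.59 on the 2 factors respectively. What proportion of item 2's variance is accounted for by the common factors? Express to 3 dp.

h² = (-0.34)² + 0.59² = 0.1156 + 0.3481 = 0.4637

0.464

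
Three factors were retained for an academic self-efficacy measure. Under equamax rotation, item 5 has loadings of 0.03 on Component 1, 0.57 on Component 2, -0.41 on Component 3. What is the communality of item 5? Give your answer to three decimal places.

h² = 0.03² + 0.57² + (-0.41)² = 0.0009 + 0.3249 + 0.1681 = 0.4939

0.494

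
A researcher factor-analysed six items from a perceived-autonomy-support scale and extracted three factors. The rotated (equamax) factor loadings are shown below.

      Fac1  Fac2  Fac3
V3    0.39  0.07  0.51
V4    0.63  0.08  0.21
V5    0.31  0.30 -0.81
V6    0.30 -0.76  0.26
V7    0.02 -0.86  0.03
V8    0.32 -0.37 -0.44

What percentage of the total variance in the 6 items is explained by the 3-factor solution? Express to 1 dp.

60.3%

Communalities: 0.4171, 0.4474, 0.8422, 0.7352, 0.7409, 0.4329; Σh² = 3.6157.
Total variance with 6 standardized items is 6, so the solution explains 3.6157/6 = 0.6026 = 60.26%.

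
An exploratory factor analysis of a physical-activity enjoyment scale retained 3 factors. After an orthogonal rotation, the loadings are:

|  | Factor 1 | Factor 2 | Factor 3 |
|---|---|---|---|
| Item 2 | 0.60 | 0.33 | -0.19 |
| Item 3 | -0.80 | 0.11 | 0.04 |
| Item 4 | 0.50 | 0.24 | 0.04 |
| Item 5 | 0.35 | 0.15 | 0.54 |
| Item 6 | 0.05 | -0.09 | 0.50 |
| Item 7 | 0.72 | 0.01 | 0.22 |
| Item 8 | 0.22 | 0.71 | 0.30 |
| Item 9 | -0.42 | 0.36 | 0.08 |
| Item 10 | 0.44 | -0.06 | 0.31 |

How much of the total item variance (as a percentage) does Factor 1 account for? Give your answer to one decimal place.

SS loadings for Factor 1 = 0.60² + (-0.80)² + 0.50² + 0.35² + 0.05² + 0.72² + 0.22² + (-0.42)² + 0.44² = 2.3118
With 9 standardized items, total variance = 9. Proportion = 2.3118/9 = 0.2569 → 25.69%.

25.7%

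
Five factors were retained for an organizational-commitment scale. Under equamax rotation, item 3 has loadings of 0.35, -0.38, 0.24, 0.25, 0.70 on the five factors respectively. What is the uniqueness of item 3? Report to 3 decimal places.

h² = 0.35² + (-0.38)² + 0.24² + 0.25² + 0.70² = 0.1225 + 0.1444 + 0.0576 + 0.0625 + 0.4900 = 0.8770
Uniqueness u² = 1 − h² = 1 − 0.8770 = 0.1230

0.123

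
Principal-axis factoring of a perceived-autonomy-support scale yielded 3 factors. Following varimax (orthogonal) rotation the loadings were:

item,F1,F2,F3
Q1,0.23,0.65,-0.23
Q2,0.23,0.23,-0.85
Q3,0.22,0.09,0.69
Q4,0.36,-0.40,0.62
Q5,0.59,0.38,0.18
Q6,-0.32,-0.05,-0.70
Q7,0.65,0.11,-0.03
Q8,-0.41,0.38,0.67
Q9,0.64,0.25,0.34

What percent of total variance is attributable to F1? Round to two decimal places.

SS loadings for F1 = 0.23² + 0.23² + 0.22² + 0.36² + 0.59² + (-0.32)² + 0.65² + (-0.41)² + 0.64² = 1.7345
With 9 standardized items, total variance = 9. Proportion = 1.7345/9 = 0.1927 → 19.27%.

19.27%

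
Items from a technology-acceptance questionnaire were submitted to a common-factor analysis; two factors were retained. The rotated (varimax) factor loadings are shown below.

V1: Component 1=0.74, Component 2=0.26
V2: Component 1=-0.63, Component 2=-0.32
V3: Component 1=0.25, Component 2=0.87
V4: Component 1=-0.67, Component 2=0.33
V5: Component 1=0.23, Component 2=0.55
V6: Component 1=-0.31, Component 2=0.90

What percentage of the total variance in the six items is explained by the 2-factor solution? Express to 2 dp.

62.55%

SS loadings by factor: 1.6049, 2.1483; total = 3.7532.
Total variance with 6 standardized items is 6, so the solution explains 3.7532/6 = 0.6255 = 62.55%.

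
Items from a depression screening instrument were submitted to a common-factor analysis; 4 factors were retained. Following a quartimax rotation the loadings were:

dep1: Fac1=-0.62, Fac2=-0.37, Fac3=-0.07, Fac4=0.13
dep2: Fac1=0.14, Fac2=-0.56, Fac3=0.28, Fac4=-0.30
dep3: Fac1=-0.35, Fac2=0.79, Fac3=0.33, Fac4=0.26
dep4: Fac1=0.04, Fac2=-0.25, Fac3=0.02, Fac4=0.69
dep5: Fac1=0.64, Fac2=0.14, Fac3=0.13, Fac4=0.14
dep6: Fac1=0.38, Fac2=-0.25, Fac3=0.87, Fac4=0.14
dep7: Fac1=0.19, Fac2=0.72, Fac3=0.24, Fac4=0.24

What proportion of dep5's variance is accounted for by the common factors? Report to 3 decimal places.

h² = 0.64² + 0.14² + 0.13² + 0.14² = 0.4096 + 0.0196 + 0.0169 + 0.0196 = 0.4657

0.466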